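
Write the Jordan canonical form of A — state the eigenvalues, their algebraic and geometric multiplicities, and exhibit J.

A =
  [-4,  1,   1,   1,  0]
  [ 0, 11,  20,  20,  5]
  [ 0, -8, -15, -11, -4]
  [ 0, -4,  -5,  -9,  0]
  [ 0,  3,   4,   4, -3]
J_3(-4) ⊕ J_2(-4)

The characteristic polynomial is
  det(x·I − A) = x^5 + 20*x^4 + 160*x^3 + 640*x^2 + 1280*x + 1024 = (x + 4)^5

Eigenvalues and multiplicities (the geometric multiplicity of λ is n − rank(A − λI), which equals the number of Jordan blocks for λ):
  λ = -4: algebraic multiplicity = 5, geometric multiplicity = 2

Determining the block sizes for each eigenvalue:
  λ = -4: with am = 5 and gm = 2, the partition is not yet determined (e.g. several partitions of 5 into 2 parts exist). Let N = A − (-4)·I. Computing rank(N^1) = 3, rank(N^2) = 1, rank(N^3) = 0; the number of blocks of size ≥ j is rank(N^{j−1}) − rank(N^j), giving [2, 2, 1]. So we have 1 block(s) of size 3, 1 block(s) of size 2 → block sizes [3, 2]

Assembling the blocks gives a Jordan form
J =
  [-4,  1,  0,  0,  0]
  [ 0, -4,  1,  0,  0]
  [ 0,  0, -4,  0,  0]
  [ 0,  0,  0, -4,  1]
  [ 0,  0,  0,  0, -4]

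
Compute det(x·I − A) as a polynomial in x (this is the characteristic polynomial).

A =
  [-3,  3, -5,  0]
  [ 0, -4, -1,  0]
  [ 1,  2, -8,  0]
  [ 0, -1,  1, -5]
x^4 + 20*x^3 + 150*x^2 + 500*x + 625

Expanding det(x·I − A) (e.g. by cofactor expansion or by noting that A is similar to its Jordan form J, which has the same characteristic polynomial as A) gives
  χ_A(x) = x^4 + 20*x^3 + 150*x^2 + 500*x + 625
which factors as (x + 5)^4. The eigenvalues (with algebraic multiplicities) are λ = -5 with multiplicity 4.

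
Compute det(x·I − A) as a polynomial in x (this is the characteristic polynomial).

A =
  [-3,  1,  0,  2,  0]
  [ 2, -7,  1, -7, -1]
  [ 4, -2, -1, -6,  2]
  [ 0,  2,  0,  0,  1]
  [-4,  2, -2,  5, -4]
x^5 + 15*x^4 + 90*x^3 + 270*x^2 + 405*x + 243

Expanding det(x·I − A) (e.g. by cofactor expansion or by noting that A is similar to its Jordan form J, which has the same characteristic polynomial as A) gives
  χ_A(x) = x^5 + 15*x^4 + 90*x^3 + 270*x^2 + 405*x + 243
which factors as (x + 3)^5. The eigenvalues (with algebraic multiplicities) are λ = -3 with multiplicity 5.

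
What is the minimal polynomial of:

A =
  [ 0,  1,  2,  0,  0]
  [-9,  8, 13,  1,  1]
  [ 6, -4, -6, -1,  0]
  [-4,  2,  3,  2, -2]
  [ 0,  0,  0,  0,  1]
x^3 - 3*x^2 + 3*x - 1

The characteristic polynomial is χ_A(x) = (x - 1)^5, so the eigenvalues are known. The minimal polynomial is
  m_A(x) = Π_λ (x − λ)^{k_λ}
where k_λ is the size of the *largest* Jordan block for λ (equivalently, the smallest k with (A − λI)^k v = 0 for every generalised eigenvector v of λ).

  λ = 1: largest Jordan block has size 3, contributing (x − 1)^3

So m_A(x) = (x - 1)^3 = x^3 - 3*x^2 + 3*x - 1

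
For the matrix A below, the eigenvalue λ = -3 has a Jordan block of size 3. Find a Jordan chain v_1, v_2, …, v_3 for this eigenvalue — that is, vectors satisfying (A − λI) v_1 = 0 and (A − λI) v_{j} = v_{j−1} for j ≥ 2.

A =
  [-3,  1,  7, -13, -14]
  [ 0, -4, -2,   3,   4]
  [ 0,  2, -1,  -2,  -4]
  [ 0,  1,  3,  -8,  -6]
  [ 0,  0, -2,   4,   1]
A Jordan chain for λ = -3 of length 3:
v_1 = (1, -1, 2, 1, 0)ᵀ
v_2 = (7, -2, 2, 3, -2)ᵀ
v_3 = (0, 0, 1, 0, 0)ᵀ

Let N = A − (-3)·I. We want v_3 with N^3 v_3 = 0 but N^2 v_3 ≠ 0; then v_{j-1} := N · v_j for j = 3, …, 2.

Pick v_3 = (0, 0, 1, 0, 0)ᵀ.
Then v_2 = N · v_3 = (7, -2, 2, 3, -2)ᵀ.
Then v_1 = N · v_2 = (1, -1, 2, 1, 0)ᵀ.

Sanity check: (A − (-3)·I) v_1 = (0, 0, 0, 0, 0)ᵀ = 0. ✓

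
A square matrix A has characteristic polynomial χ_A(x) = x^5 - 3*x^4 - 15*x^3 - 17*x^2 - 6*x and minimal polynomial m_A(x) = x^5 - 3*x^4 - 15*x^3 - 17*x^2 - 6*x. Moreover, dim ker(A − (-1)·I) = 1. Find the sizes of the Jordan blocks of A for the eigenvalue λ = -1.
Block sizes for λ = -1: [3]

Step 1 — from the characteristic polynomial, algebraic multiplicity of λ = -1 is 3. From dim ker(A − (-1)·I) = 1, there are exactly 1 Jordan blocks for λ = -1.
Step 2 — from the minimal polynomial, the factor (x + 1)^3 tells us the largest block for λ = -1 has size 3.
Step 3 — with total size 3, 1 blocks, and largest block 3, the block sizes (in nonincreasing order) are [3].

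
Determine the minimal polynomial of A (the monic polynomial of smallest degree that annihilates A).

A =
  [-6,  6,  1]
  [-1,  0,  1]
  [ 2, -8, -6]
x^3 + 12*x^2 + 48*x + 64

The characteristic polynomial is χ_A(x) = (x + 4)^3, so the eigenvalues are known. The minimal polynomial is
  m_A(x) = Π_λ (x − λ)^{k_λ}
where k_λ is the size of the *largest* Jordan block for λ (equivalently, the smallest k with (A − λI)^k v = 0 for every generalised eigenvector v of λ).

  λ = -4: largest Jordan block has size 3, contributing (x + 4)^3

So m_A(x) = (x + 4)^3 = x^3 + 12*x^2 + 48*x + 64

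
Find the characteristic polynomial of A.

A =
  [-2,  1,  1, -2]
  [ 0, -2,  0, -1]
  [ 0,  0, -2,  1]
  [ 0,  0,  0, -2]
x^4 + 8*x^3 + 24*x^2 + 32*x + 16

Expanding det(x·I − A) (e.g. by cofactor expansion or by noting that A is similar to its Jordan form J, which has the same characteristic polynomial as A) gives
  χ_A(x) = x^4 + 8*x^3 + 24*x^2 + 32*x + 16
which factors as (x + 2)^4. The eigenvalues (with algebraic multiplicities) are λ = -2 with multiplicity 4.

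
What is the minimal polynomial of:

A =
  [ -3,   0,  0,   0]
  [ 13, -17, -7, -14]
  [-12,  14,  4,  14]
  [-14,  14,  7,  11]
x^3 + 2*x^2 - 15*x - 36

The characteristic polynomial is χ_A(x) = (x - 4)*(x + 3)^3, so the eigenvalues are known. The minimal polynomial is
  m_A(x) = Π_λ (x − λ)^{k_λ}
where k_λ is the size of the *largest* Jordan block for λ (equivalently, the smallest k with (A − λI)^k v = 0 for every generalised eigenvector v of λ).

  λ = -3: largest Jordan block has size 2, contributing (x + 3)^2
  λ = 4: largest Jordan block has size 1, contributing (x − 4)

So m_A(x) = (x - 4)*(x + 3)^2 = x^3 + 2*x^2 - 15*x - 36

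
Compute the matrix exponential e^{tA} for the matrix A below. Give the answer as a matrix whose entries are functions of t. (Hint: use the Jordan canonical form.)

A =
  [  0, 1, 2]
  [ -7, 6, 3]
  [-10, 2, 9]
e^{tA} =
  [-t^2*exp(5*t) - 5*t*exp(5*t) + exp(5*t), t*exp(5*t), t^2*exp(5*t)/2 + 2*t*exp(5*t)]
  [-t^2*exp(5*t) - 7*t*exp(5*t), t*exp(5*t) + exp(5*t), t^2*exp(5*t)/2 + 3*t*exp(5*t)]
  [-2*t^2*exp(5*t) - 10*t*exp(5*t), 2*t*exp(5*t), t^2*exp(5*t) + 4*t*exp(5*t) + exp(5*t)]

Strategy: write A = P · J · P⁻¹ where J is a Jordan canonical form, so e^{tA} = P · e^{tJ} · P⁻¹, and e^{tJ} can be computed block-by-block.

A has Jordan form
J =
  [5, 1, 0]
  [0, 5, 1]
  [0, 0, 5]
(up to reordering of blocks).

Per-block formulas:
  For a 3×3 Jordan block J_3(5): exp(t · J_3(5)) = e^(5t)·(I + t·N + (t^2/2)·N^2), where N is the 3×3 nilpotent shift.

After assembling e^{tJ} and conjugating by P, we get:

e^{tA} =
  [-t^2*exp(5*t) - 5*t*exp(5*t) + exp(5*t), t*exp(5*t), t^2*exp(5*t)/2 + 2*t*exp(5*t)]
  [-t^2*exp(5*t) - 7*t*exp(5*t), t*exp(5*t) + exp(5*t), t^2*exp(5*t)/2 + 3*t*exp(5*t)]
  [-2*t^2*exp(5*t) - 10*t*exp(5*t), 2*t*exp(5*t), t^2*exp(5*t) + 4*t*exp(5*t) + exp(5*t)]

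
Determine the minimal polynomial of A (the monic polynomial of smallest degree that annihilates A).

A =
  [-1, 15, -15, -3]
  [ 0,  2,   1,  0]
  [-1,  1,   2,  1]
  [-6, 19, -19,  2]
x^4 - 5*x^3 - 9*x^2 + 81*x - 108

The characteristic polynomial is χ_A(x) = (x - 3)^3*(x + 4), so the eigenvalues are known. The minimal polynomial is
  m_A(x) = Π_λ (x − λ)^{k_λ}
where k_λ is the size of the *largest* Jordan block for λ (equivalently, the smallest k with (A − λI)^k v = 0 for every generalised eigenvector v of λ).

  λ = -4: largest Jordan block has size 1, contributing (x + 4)
  λ = 3: largest Jordan block has size 3, contributing (x − 3)^3

So m_A(x) = (x - 3)^3*(x + 4) = x^4 - 5*x^3 - 9*x^2 + 81*x - 108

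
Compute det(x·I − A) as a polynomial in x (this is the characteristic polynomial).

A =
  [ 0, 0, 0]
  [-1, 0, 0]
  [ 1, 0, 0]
x^3

Expanding det(x·I − A) (e.g. by cofactor expansion or by noting that A is similar to its Jordan form J, which has the same characteristic polynomial as A) gives
  χ_A(x) = x^3
which factors as x^3. The eigenvalues (with algebraic multiplicities) are λ = 0 with multiplicity 3.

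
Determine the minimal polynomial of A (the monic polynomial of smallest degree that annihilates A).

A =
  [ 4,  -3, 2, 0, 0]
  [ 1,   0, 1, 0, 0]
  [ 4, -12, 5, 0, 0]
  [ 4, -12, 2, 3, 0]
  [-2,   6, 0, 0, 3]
x^3 - 9*x^2 + 27*x - 27

The characteristic polynomial is χ_A(x) = (x - 3)^5, so the eigenvalues are known. The minimal polynomial is
  m_A(x) = Π_λ (x − λ)^{k_λ}
where k_λ is the size of the *largest* Jordan block for λ (equivalently, the smallest k with (A − λI)^k v = 0 for every generalised eigenvector v of λ).

  λ = 3: largest Jordan block has size 3, contributing (x − 3)^3

So m_A(x) = (x - 3)^3 = x^3 - 9*x^2 + 27*x - 27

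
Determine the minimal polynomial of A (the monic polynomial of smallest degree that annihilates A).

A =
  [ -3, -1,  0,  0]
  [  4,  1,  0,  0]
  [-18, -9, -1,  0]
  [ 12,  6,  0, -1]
x^2 + 2*x + 1

The characteristic polynomial is χ_A(x) = (x + 1)^4, so the eigenvalues are known. The minimal polynomial is
  m_A(x) = Π_λ (x − λ)^{k_λ}
where k_λ is the size of the *largest* Jordan block for λ (equivalently, the smallest k with (A − λI)^k v = 0 for every generalised eigenvector v of λ).

  λ = -1: largest Jordan block has size 2, contributing (x + 1)^2

So m_A(x) = (x + 1)^2 = x^2 + 2*x + 1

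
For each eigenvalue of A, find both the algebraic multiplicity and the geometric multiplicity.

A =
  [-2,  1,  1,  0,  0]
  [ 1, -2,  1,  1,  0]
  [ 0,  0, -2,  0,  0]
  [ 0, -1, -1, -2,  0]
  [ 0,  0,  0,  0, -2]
λ = -2: alg = 5, geom = 3

Step 1 — factor the characteristic polynomial to read off the algebraic multiplicities:
  χ_A(x) = (x + 2)^5

Step 2 — compute geometric multiplicities via the rank-nullity identity g(λ) = n − rank(A − λI):
  rank(A − (-2)·I) = 2, so dim ker(A − (-2)·I) = n − 2 = 3

Summary:
  λ = -2: algebraic multiplicity = 5, geometric multiplicity = 3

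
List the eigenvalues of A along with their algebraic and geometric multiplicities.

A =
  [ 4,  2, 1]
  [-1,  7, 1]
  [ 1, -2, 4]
λ = 5: alg = 3, geom = 2

Step 1 — factor the characteristic polynomial to read off the algebraic multiplicities:
  χ_A(x) = (x - 5)^3

Step 2 — compute geometric multiplicities via the rank-nullity identity g(λ) = n − rank(A − λI):
  rank(A − (5)·I) = 1, so dim ker(A − (5)·I) = n − 1 = 2

Summary:
  λ = 5: algebraic multiplicity = 3, geometric multiplicity = 2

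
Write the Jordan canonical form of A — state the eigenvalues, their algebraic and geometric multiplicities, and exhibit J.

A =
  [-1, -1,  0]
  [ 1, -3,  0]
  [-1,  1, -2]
J_2(-2) ⊕ J_1(-2)

The characteristic polynomial is
  det(x·I − A) = x^3 + 6*x^2 + 12*x + 8 = (x + 2)^3

Eigenvalues and multiplicities (the geometric multiplicity of λ is n − rank(A − λI), which equals the number of Jordan blocks for λ):
  λ = -2: algebraic multiplicity = 3, geometric multiplicity = 2

Determining the block sizes for each eigenvalue:
  λ = -2: 2 blocks summing to 3 forces exactly one block of size 2 and the rest size 1 → block sizes [2, 1]

Assembling the blocks gives a Jordan form
J =
  [-2,  1,  0]
  [ 0, -2,  0]
  [ 0,  0, -2]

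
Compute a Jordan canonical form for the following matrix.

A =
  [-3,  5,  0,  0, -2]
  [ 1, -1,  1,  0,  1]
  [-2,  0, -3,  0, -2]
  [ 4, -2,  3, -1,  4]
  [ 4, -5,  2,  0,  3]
J_3(-1) ⊕ J_2(-1)

The characteristic polynomial is
  det(x·I − A) = x^5 + 5*x^4 + 10*x^3 + 10*x^2 + 5*x + 1 = (x + 1)^5

Eigenvalues and multiplicities (the geometric multiplicity of λ is n − rank(A − λI), which equals the number of Jordan blocks for λ):
  λ = -1: algebraic multiplicity = 5, geometric multiplicity = 2

Determining the block sizes for each eigenvalue:
  λ = -1: with am = 5 and gm = 2, the partition is not yet determined (e.g. several partitions of 5 into 2 parts exist). Let N = A − (-1)·I. Computing rank(N^1) = 3, rank(N^2) = 1, rank(N^3) = 0; the number of blocks of size ≥ j is rank(N^{j−1}) − rank(N^j), giving [2, 2, 1]. So we have 1 block(s) of size 3, 1 block(s) of size 2 → block sizes [3, 2]

Assembling the blocks gives a Jordan form
J =
  [-1,  1,  0,  0,  0]
  [ 0, -1,  1,  0,  0]
  [ 0,  0, -1,  0,  0]
  [ 0,  0,  0, -1,  1]
  [ 0,  0,  0,  0, -1]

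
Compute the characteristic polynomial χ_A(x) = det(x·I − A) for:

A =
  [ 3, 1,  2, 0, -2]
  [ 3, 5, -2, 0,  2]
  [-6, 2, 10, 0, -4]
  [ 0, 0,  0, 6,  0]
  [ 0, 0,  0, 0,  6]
x^5 - 30*x^4 + 360*x^3 - 2160*x^2 + 6480*x - 7776

Expanding det(x·I − A) (e.g. by cofactor expansion or by noting that A is similar to its Jordan form J, which has the same characteristic polynomial as A) gives
  χ_A(x) = x^5 - 30*x^4 + 360*x^3 - 2160*x^2 + 6480*x - 7776
which factors as (x - 6)^5. The eigenvalues (with algebraic multiplicities) are λ = 6 with multiplicity 5.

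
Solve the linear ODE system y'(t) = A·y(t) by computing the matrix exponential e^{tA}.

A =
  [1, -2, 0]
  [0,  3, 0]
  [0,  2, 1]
e^{tA} =
  [exp(t), -exp(3*t) + exp(t), 0]
  [0, exp(3*t), 0]
  [0, exp(3*t) - exp(t), exp(t)]

Strategy: write A = P · J · P⁻¹ where J is a Jordan canonical form, so e^{tA} = P · e^{tJ} · P⁻¹, and e^{tJ} can be computed block-by-block.

A has Jordan form
J =
  [1, 0, 0]
  [0, 1, 0]
  [0, 0, 3]
(up to reordering of blocks).

Per-block formulas:
  For a 1×1 block at λ = 1: exp(t · [1]) = [e^(1t)].
  For a 1×1 block at λ = 3: exp(t · [3]) = [e^(3t)].

After assembling e^{tJ} and conjugating by P, we get:

e^{tA} =
  [exp(t), -exp(3*t) + exp(t), 0]
  [0, exp(3*t), 0]
  [0, exp(3*t) - exp(t), exp(t)]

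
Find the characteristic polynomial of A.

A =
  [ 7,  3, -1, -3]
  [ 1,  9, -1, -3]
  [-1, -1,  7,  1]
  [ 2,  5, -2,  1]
x^4 - 24*x^3 + 216*x^2 - 864*x + 1296

Expanding det(x·I − A) (e.g. by cofactor expansion or by noting that A is similar to its Jordan form J, which has the same characteristic polynomial as A) gives
  χ_A(x) = x^4 - 24*x^3 + 216*x^2 - 864*x + 1296
which factors as (x - 6)^4. The eigenvalues (with algebraic multiplicities) are λ = 6 with multiplicity 4.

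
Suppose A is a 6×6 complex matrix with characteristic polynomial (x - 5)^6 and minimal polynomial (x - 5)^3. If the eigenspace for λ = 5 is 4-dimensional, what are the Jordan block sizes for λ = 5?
Block sizes for λ = 5: [3, 1, 1, 1]

Step 1 — from the characteristic polynomial, algebraic multiplicity of λ = 5 is 6. From dim ker(A − (5)·I) = 4, there are exactly 4 Jordan blocks for λ = 5.
Step 2 — from the minimal polynomial, the factor (x − 5)^3 tells us the largest block for λ = 5 has size 3.
Step 3 — with total size 6, 4 blocks, and largest block 3, the block sizes (in nonincreasing order) are [3, 1, 1, 1].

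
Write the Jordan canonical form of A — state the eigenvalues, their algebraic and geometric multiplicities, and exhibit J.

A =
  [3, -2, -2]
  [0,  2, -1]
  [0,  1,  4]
J_2(3) ⊕ J_1(3)

The characteristic polynomial is
  det(x·I − A) = x^3 - 9*x^2 + 27*x - 27 = (x - 3)^3

Eigenvalues and multiplicities (the geometric multiplicity of λ is n − rank(A − λI), which equals the number of Jordan blocks for λ):
  λ = 3: algebraic multiplicity = 3, geometric multiplicity = 2

Determining the block sizes for each eigenvalue:
  λ = 3: 2 blocks summing to 3 forces exactly one block of size 2 and the rest size 1 → block sizes [2, 1]

Assembling the blocks gives a Jordan form
J =
  [3, 1, 0]
  [0, 3, 0]
  [0, 0, 3]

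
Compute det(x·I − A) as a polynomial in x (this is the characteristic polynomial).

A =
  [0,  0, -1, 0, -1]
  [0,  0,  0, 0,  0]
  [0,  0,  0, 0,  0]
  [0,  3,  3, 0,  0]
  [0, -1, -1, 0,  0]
x^5

Expanding det(x·I − A) (e.g. by cofactor expansion or by noting that A is similar to its Jordan form J, which has the same characteristic polynomial as A) gives
  χ_A(x) = x^5
which factors as x^5. The eigenvalues (with algebraic multiplicities) are λ = 0 with multiplicity 5.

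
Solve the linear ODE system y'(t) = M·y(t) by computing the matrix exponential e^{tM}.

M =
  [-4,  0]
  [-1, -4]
e^{tM} =
  [exp(-4*t), 0]
  [-t*exp(-4*t), exp(-4*t)]

Strategy: write M = P · J · P⁻¹ where J is a Jordan canonical form, so e^{tM} = P · e^{tJ} · P⁻¹, and e^{tJ} can be computed block-by-block.

M has Jordan form
J =
  [-4,  1]
  [ 0, -4]
(up to reordering of blocks).

Per-block formulas:
  For a 2×2 Jordan block J_2(-4): exp(t · J_2(-4)) = e^(-4t)·(I + t·N), where N is the 2×2 nilpotent shift.

After assembling e^{tJ} and conjugating by P, we get:

e^{tM} =
  [exp(-4*t), 0]
  [-t*exp(-4*t), exp(-4*t)]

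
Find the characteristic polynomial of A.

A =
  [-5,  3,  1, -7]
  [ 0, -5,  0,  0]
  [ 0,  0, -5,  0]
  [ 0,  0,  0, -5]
x^4 + 20*x^3 + 150*x^2 + 500*x + 625

Expanding det(x·I − A) (e.g. by cofactor expansion or by noting that A is similar to its Jordan form J, which has the same characteristic polynomial as A) gives
  χ_A(x) = x^4 + 20*x^3 + 150*x^2 + 500*x + 625
which factors as (x + 5)^4. The eigenvalues (with algebraic multiplicities) are λ = -5 with multiplicity 4.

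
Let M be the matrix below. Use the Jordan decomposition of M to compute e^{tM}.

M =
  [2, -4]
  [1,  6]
e^{tM} =
  [-2*t*exp(4*t) + exp(4*t), -4*t*exp(4*t)]
  [t*exp(4*t), 2*t*exp(4*t) + exp(4*t)]

Strategy: write M = P · J · P⁻¹ where J is a Jordan canonical form, so e^{tM} = P · e^{tJ} · P⁻¹, and e^{tJ} can be computed block-by-block.

M has Jordan form
J =
  [4, 1]
  [0, 4]
(up to reordering of blocks).

Per-block formulas:
  For a 2×2 Jordan block J_2(4): exp(t · J_2(4)) = e^(4t)·(I + t·N), where N is the 2×2 nilpotent shift.

After assembling e^{tJ} and conjugating by P, we get:

e^{tM} =
  [-2*t*exp(4*t) + exp(4*t), -4*t*exp(4*t)]
  [t*exp(4*t), 2*t*exp(4*t) + exp(4*t)]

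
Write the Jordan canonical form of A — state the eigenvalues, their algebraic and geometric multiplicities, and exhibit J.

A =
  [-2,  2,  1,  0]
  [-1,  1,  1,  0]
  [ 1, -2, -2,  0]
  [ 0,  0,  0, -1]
J_2(-1) ⊕ J_1(-1) ⊕ J_1(-1)

The characteristic polynomial is
  det(x·I − A) = x^4 + 4*x^3 + 6*x^2 + 4*x + 1 = (x + 1)^4

Eigenvalues and multiplicities (the geometric multiplicity of λ is n − rank(A − λI), which equals the number of Jordan blocks for λ):
  λ = -1: algebraic multiplicity = 4, geometric multiplicity = 3

Determining the block sizes for each eigenvalue:
  λ = -1: 3 blocks summing to 4 forces exactly one block of size 2 and the rest size 1 → block sizes [2, 1, 1]

Assembling the blocks gives a Jordan form
J =
  [-1,  1,  0,  0]
  [ 0, -1,  0,  0]
  [ 0,  0, -1,  0]
  [ 0,  0,  0, -1]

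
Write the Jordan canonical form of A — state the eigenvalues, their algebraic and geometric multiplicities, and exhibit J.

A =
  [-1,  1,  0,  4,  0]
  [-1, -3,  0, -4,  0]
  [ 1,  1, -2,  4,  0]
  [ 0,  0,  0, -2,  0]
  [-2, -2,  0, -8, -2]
J_2(-2) ⊕ J_1(-2) ⊕ J_1(-2) ⊕ J_1(-2)

The characteristic polynomial is
  det(x·I − A) = x^5 + 10*x^4 + 40*x^3 + 80*x^2 + 80*x + 32 = (x + 2)^5

Eigenvalues and multiplicities (the geometric multiplicity of λ is n − rank(A − λI), which equals the number of Jordan blocks for λ):
  λ = -2: algebraic multiplicity = 5, geometric multiplicity = 4

Determining the block sizes for each eigenvalue:
  λ = -2: 4 blocks summing to 5 forces exactly one block of size 2 and the rest size 1 → block sizes [2, 1, 1, 1]

Assembling the blocks gives a Jordan form
J =
  [-2,  1,  0,  0,  0]
  [ 0, -2,  0,  0,  0]
  [ 0,  0, -2,  0,  0]
  [ 0,  0,  0, -2,  0]
  [ 0,  0,  0,  0, -2]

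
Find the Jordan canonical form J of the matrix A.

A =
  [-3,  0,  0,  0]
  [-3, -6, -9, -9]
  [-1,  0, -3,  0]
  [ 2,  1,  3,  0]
J_2(-3) ⊕ J_2(-3)

The characteristic polynomial is
  det(x·I − A) = x^4 + 12*x^3 + 54*x^2 + 108*x + 81 = (x + 3)^4

Eigenvalues and multiplicities (the geometric multiplicity of λ is n − rank(A − λI), which equals the number of Jordan blocks for λ):
  λ = -3: algebraic multiplicity = 4, geometric multiplicity = 2

Determining the block sizes for each eigenvalue:
  λ = -3: with am = 4 and gm = 2, the partition is not yet determined (e.g. several partitions of 4 into 2 parts exist). Let N = A − (-3)·I. Computing rank(N^1) = 2, rank(N^2) = 0; the number of blocks of size ≥ j is rank(N^{j−1}) − rank(N^j), giving [2, 2]. So we have 2 block(s) of size 2 → block sizes [2, 2]

Assembling the blocks gives a Jordan form
J =
  [-3,  1,  0,  0]
  [ 0, -3,  0,  0]
  [ 0,  0, -3,  1]
  [ 0,  0,  0, -3]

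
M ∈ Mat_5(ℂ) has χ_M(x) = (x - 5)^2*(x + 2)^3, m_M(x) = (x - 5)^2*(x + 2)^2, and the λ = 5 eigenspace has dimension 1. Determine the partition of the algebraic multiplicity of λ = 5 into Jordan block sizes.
Block sizes for λ = 5: [2]

Step 1 — from the characteristic polynomial, algebraic multiplicity of λ = 5 is 2. From dim ker(M − (5)·I) = 1, there are exactly 1 Jordan blocks for λ = 5.
Step 2 — from the minimal polynomial, the factor (x − 5)^2 tells us the largest block for λ = 5 has size 2.
Step 3 — with total size 2, 1 blocks, and largest block 2, the block sizes (in nonincreasing order) are [2].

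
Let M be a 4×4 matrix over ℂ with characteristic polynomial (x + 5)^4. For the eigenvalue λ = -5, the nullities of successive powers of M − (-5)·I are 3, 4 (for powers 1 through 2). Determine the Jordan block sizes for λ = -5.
Block sizes for λ = -5: [2, 1, 1]

From the dimensions of kernels of powers, the number of Jordan blocks of size at least j is d_j − d_{j−1} where d_j = dim ker(N^j) (with d_0 = 0). Computing the differences gives [3, 1].
The number of blocks of size exactly k is (#blocks of size ≥ k) − (#blocks of size ≥ k + 1), so the partition is: 2 block(s) of size 1, 1 block(s) of size 2.
In nonincreasing order the block sizes are [2, 1, 1].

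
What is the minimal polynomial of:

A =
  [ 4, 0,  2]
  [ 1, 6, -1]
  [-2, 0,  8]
x^2 - 12*x + 36

The characteristic polynomial is χ_A(x) = (x - 6)^3, so the eigenvalues are known. The minimal polynomial is
  m_A(x) = Π_λ (x − λ)^{k_λ}
where k_λ is the size of the *largest* Jordan block for λ (equivalently, the smallest k with (A − λI)^k v = 0 for every generalised eigenvector v of λ).

  λ = 6: largest Jordan block has size 2, contributing (x − 6)^2

So m_A(x) = (x - 6)^2 = x^2 - 12*x + 36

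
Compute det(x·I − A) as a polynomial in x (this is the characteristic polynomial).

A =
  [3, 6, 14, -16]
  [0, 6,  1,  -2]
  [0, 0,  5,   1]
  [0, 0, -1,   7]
x^4 - 21*x^3 + 162*x^2 - 540*x + 648

Expanding det(x·I − A) (e.g. by cofactor expansion or by noting that A is similar to its Jordan form J, which has the same characteristic polynomial as A) gives
  χ_A(x) = x^4 - 21*x^3 + 162*x^2 - 540*x + 648
which factors as (x - 6)^3*(x - 3). The eigenvalues (with algebraic multiplicities) are λ = 3 with multiplicity 1, λ = 6 with multiplicity 3.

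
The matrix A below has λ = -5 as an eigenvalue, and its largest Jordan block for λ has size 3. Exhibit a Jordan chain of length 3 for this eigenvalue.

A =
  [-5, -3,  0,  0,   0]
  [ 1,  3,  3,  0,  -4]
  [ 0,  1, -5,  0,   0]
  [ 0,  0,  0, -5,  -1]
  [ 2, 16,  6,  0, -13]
A Jordan chain for λ = -5 of length 3:
v_1 = (-3, 0, 1, -2, 0)ᵀ
v_2 = (0, 1, 0, 0, 2)ᵀ
v_3 = (1, 0, 0, 0, 0)ᵀ

Let N = A − (-5)·I. We want v_3 with N^3 v_3 = 0 but N^2 v_3 ≠ 0; then v_{j-1} := N · v_j for j = 3, …, 2.

Pick v_3 = (1, 0, 0, 0, 0)ᵀ.
Then v_2 = N · v_3 = (0, 1, 0, 0, 2)ᵀ.
Then v_1 = N · v_2 = (-3, 0, 1, -2, 0)ᵀ.

Sanity check: (A − (-5)·I) v_1 = (0, 0, 0, 0, 0)ᵀ = 0. ✓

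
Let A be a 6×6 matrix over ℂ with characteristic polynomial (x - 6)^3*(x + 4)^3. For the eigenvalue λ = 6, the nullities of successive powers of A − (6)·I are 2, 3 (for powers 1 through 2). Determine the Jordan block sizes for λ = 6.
Block sizes for λ = 6: [2, 1]

From the dimensions of kernels of powers, the number of Jordan blocks of size at least j is d_j − d_{j−1} where d_j = dim ker(N^j) (with d_0 = 0). Computing the differences gives [2, 1].
The number of blocks of size exactly k is (#blocks of size ≥ k) − (#blocks of size ≥ k + 1), so the partition is: 1 block(s) of size 1, 1 block(s) of size 2.
In nonincreasing order the block sizes are [2, 1].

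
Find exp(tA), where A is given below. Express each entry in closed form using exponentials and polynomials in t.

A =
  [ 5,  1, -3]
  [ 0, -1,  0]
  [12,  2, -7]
e^{tA} =
  [6*t*exp(-t) + exp(-t), t*exp(-t), -3*t*exp(-t)]
  [0, exp(-t), 0]
  [12*t*exp(-t), 2*t*exp(-t), -6*t*exp(-t) + exp(-t)]

Strategy: write A = P · J · P⁻¹ where J is a Jordan canonical form, so e^{tA} = P · e^{tJ} · P⁻¹, and e^{tJ} can be computed block-by-block.

A has Jordan form
J =
  [-1,  1,  0]
  [ 0, -1,  0]
  [ 0,  0, -1]
(up to reordering of blocks).

Per-block formulas:
  For a 2×2 Jordan block J_2(-1): exp(t · J_2(-1)) = e^(-1t)·(I + t·N), where N is the 2×2 nilpotent shift.
  For a 1×1 block at λ = -1: exp(t · [-1]) = [e^(-1t)].

After assembling e^{tJ} and conjugating by P, we get:

e^{tA} =
  [6*t*exp(-t) + exp(-t), t*exp(-t), -3*t*exp(-t)]
  [0, exp(-t), 0]
  [12*t*exp(-t), 2*t*exp(-t), -6*t*exp(-t) + exp(-t)]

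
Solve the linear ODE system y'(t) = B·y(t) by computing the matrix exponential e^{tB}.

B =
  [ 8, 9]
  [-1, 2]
e^{tB} =
  [3*t*exp(5*t) + exp(5*t), 9*t*exp(5*t)]
  [-t*exp(5*t), -3*t*exp(5*t) + exp(5*t)]

Strategy: write B = P · J · P⁻¹ where J is a Jordan canonical form, so e^{tB} = P · e^{tJ} · P⁻¹, and e^{tJ} can be computed block-by-block.

B has Jordan form
J =
  [5, 1]
  [0, 5]
(up to reordering of blocks).

Per-block formulas:
  For a 2×2 Jordan block J_2(5): exp(t · J_2(5)) = e^(5t)·(I + t·N), where N is the 2×2 nilpotent shift.

After assembling e^{tJ} and conjugating by P, we get:

e^{tB} =
  [3*t*exp(5*t) + exp(5*t), 9*t*exp(5*t)]
  [-t*exp(5*t), -3*t*exp(5*t) + exp(5*t)]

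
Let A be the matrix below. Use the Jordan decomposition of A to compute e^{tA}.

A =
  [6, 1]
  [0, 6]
e^{tA} =
  [exp(6*t), t*exp(6*t)]
  [0, exp(6*t)]

Strategy: write A = P · J · P⁻¹ where J is a Jordan canonical form, so e^{tA} = P · e^{tJ} · P⁻¹, and e^{tJ} can be computed block-by-block.

A has Jordan form
J =
  [6, 1]
  [0, 6]
(up to reordering of blocks).

Per-block formulas:
  For a 2×2 Jordan block J_2(6): exp(t · J_2(6)) = e^(6t)·(I + t·N), where N is the 2×2 nilpotent shift.

After assembling e^{tJ} and conjugating by P, we get:

e^{tA} =
  [exp(6*t), t*exp(6*t)]
  [0, exp(6*t)]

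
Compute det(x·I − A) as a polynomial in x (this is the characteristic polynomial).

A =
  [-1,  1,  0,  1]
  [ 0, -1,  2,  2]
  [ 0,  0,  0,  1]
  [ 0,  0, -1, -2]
x^4 + 4*x^3 + 6*x^2 + 4*x + 1

Expanding det(x·I − A) (e.g. by cofactor expansion or by noting that A is similar to its Jordan form J, which has the same characteristic polynomial as A) gives
  χ_A(x) = x^4 + 4*x^3 + 6*x^2 + 4*x + 1
which factors as (x + 1)^4. The eigenvalues (with algebraic multiplicities) are λ = -1 with multiplicity 4.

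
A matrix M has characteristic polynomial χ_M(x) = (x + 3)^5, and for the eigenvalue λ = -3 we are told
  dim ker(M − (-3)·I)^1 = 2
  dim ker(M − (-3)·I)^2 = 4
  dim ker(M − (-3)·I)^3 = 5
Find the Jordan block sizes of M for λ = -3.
Block sizes for λ = -3: [3, 2]

From the dimensions of kernels of powers, the number of Jordan blocks of size at least j is d_j − d_{j−1} where d_j = dim ker(N^j) (with d_0 = 0). Computing the differences gives [2, 2, 1].
The number of blocks of size exactly k is (#blocks of size ≥ k) − (#blocks of size ≥ k + 1), so the partition is: 1 block(s) of size 2, 1 block(s) of size 3.
In nonincreasing order the block sizes are [3, 2].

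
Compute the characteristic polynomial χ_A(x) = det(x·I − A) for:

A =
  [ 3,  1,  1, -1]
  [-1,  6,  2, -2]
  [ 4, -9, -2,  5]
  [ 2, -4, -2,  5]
x^4 - 12*x^3 + 54*x^2 - 108*x + 81

Expanding det(x·I − A) (e.g. by cofactor expansion or by noting that A is similar to its Jordan form J, which has the same characteristic polynomial as A) gives
  χ_A(x) = x^4 - 12*x^3 + 54*x^2 - 108*x + 81
which factors as (x - 3)^4. The eigenvalues (with algebraic multiplicities) are λ = 3 with multiplicity 4.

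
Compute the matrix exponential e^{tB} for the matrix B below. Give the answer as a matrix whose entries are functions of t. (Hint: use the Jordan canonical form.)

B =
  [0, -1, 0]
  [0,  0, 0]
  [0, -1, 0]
e^{tB} =
  [1, -t, 0]
  [0, 1, 0]
  [0, -t, 1]

Strategy: write B = P · J · P⁻¹ where J is a Jordan canonical form, so e^{tB} = P · e^{tJ} · P⁻¹, and e^{tJ} can be computed block-by-block.

B has Jordan form
J =
  [0, 1, 0]
  [0, 0, 0]
  [0, 0, 0]
(up to reordering of blocks).

Per-block formulas:
  For a 2×2 Jordan block J_2(0): exp(t · J_2(0)) = e^(0t)·(I + t·N), where N is the 2×2 nilpotent shift.
  For a 1×1 block at λ = 0: exp(t · [0]) = [e^(0t)].

After assembling e^{tJ} and conjugating by P, we get:

e^{tB} =
  [1, -t, 0]
  [0, 1, 0]
  [0, -t, 1]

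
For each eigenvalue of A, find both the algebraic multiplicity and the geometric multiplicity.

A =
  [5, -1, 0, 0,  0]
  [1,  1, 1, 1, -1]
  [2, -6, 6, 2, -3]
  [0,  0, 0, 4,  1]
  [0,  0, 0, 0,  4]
λ = 4: alg = 5, geom = 2

Step 1 — factor the characteristic polynomial to read off the algebraic multiplicities:
  χ_A(x) = (x - 4)^5

Step 2 — compute geometric multiplicities via the rank-nullity identity g(λ) = n − rank(A − λI):
  rank(A − (4)·I) = 3, so dim ker(A − (4)·I) = n − 3 = 2

Summary:
  λ = 4: algebraic multiplicity = 5, geometric multiplicity = 2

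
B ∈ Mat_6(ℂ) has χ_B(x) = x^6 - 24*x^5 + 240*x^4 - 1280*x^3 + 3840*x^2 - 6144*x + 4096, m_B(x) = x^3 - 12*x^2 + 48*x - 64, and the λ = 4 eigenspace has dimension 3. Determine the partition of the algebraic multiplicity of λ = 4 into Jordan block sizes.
Block sizes for λ = 4: [3, 2, 1]

Step 1 — from the characteristic polynomial, algebraic multiplicity of λ = 4 is 6. From dim ker(B − (4)·I) = 3, there are exactly 3 Jordan blocks for λ = 4.
Step 2 — from the minimal polynomial, the factor (x − 4)^3 tells us the largest block for λ = 4 has size 3.
Step 3 — with total size 6, 3 blocks, and largest block 3, the block sizes (in nonincreasing order) are [3, 2, 1].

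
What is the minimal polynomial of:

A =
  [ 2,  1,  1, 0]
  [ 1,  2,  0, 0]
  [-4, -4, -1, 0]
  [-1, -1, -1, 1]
x^3 - 3*x^2 + 3*x - 1

The characteristic polynomial is χ_A(x) = (x - 1)^4, so the eigenvalues are known. The minimal polynomial is
  m_A(x) = Π_λ (x − λ)^{k_λ}
where k_λ is the size of the *largest* Jordan block for λ (equivalently, the smallest k with (A − λI)^k v = 0 for every generalised eigenvector v of λ).

  λ = 1: largest Jordan block has size 3, contributing (x − 1)^3

So m_A(x) = (x - 1)^3 = x^3 - 3*x^2 + 3*x - 1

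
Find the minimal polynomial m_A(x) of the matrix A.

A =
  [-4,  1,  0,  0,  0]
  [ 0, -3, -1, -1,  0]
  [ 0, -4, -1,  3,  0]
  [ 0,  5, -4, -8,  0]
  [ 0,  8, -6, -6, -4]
x^3 + 12*x^2 + 48*x + 64

The characteristic polynomial is χ_A(x) = (x + 4)^5, so the eigenvalues are known. The minimal polynomial is
  m_A(x) = Π_λ (x − λ)^{k_λ}
where k_λ is the size of the *largest* Jordan block for λ (equivalently, the smallest k with (A − λI)^k v = 0 for every generalised eigenvector v of λ).

  λ = -4: largest Jordan block has size 3, contributing (x + 4)^3

So m_A(x) = (x + 4)^3 = x^3 + 12*x^2 + 48*x + 64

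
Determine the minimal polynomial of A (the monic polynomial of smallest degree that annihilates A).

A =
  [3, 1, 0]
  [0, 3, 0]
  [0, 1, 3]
x^2 - 6*x + 9

The characteristic polynomial is χ_A(x) = (x - 3)^3, so the eigenvalues are known. The minimal polynomial is
  m_A(x) = Π_λ (x − λ)^{k_λ}
where k_λ is the size of the *largest* Jordan block for λ (equivalently, the smallest k with (A − λI)^k v = 0 for every generalised eigenvector v of λ).

  λ = 3: largest Jordan block has size 2, contributing (x − 3)^2

So m_A(x) = (x - 3)^2 = x^2 - 6*x + 9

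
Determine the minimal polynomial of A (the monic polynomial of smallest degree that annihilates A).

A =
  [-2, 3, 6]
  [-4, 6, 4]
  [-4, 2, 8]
x^2 - 8*x + 16

The characteristic polynomial is χ_A(x) = (x - 4)^3, so the eigenvalues are known. The minimal polynomial is
  m_A(x) = Π_λ (x − λ)^{k_λ}
where k_λ is the size of the *largest* Jordan block for λ (equivalently, the smallest k with (A − λI)^k v = 0 for every generalised eigenvector v of λ).

  λ = 4: largest Jordan block has size 2, contributing (x − 4)^2

So m_A(x) = (x - 4)^2 = x^2 - 8*x + 16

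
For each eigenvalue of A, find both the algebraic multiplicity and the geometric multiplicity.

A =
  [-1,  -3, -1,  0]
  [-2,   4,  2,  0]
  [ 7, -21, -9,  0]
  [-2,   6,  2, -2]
λ = -2: alg = 4, geom = 3

Step 1 — factor the characteristic polynomial to read off the algebraic multiplicities:
  χ_A(x) = (x + 2)^4

Step 2 — compute geometric multiplicities via the rank-nullity identity g(λ) = n − rank(A − λI):
  rank(A − (-2)·I) = 1, so dim ker(A − (-2)·I) = n − 1 = 3

Summary:
  λ = -2: algebraic multiplicity = 4, geometric multiplicity = 3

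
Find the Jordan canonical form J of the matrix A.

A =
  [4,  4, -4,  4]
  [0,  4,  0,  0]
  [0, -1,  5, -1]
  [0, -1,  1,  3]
J_2(4) ⊕ J_1(4) ⊕ J_1(4)

The characteristic polynomial is
  det(x·I − A) = x^4 - 16*x^3 + 96*x^2 - 256*x + 256 = (x - 4)^4

Eigenvalues and multiplicities (the geometric multiplicity of λ is n − rank(A − λI), which equals the number of Jordan blocks for λ):
  λ = 4: algebraic multiplicity = 4, geometric multiplicity = 3

Determining the block sizes for each eigenvalue:
  λ = 4: 3 blocks summing to 4 forces exactly one block of size 2 and the rest size 1 → block sizes [2, 1, 1]

Assembling the blocks gives a Jordan form
J =
  [4, 1, 0, 0]
  [0, 4, 0, 0]
  [0, 0, 4, 0]
  [0, 0, 0, 4]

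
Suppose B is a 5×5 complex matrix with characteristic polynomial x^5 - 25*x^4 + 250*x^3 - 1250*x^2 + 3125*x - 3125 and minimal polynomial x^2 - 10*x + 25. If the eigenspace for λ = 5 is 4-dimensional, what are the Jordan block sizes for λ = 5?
Block sizes for λ = 5: [2, 1, 1, 1]

Step 1 — from the characteristic polynomial, algebraic multiplicity of λ = 5 is 5. From dim ker(B − (5)·I) = 4, there are exactly 4 Jordan blocks for λ = 5.
Step 2 — from the minimal polynomial, the factor (x − 5)^2 tells us the largest block for λ = 5 has size 2.
Step 3 — with total size 5, 4 blocks, and largest block 2, the block sizes (in nonincreasing order) are [2, 1, 1, 1].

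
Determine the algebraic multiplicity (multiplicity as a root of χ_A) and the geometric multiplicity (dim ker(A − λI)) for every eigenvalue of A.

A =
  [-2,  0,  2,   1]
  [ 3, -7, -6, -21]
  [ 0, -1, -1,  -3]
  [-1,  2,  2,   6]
λ = -1: alg = 4, geom = 2

Step 1 — factor the characteristic polynomial to read off the algebraic multiplicities:
  χ_A(x) = (x + 1)^4

Step 2 — compute geometric multiplicities via the rank-nullity identity g(λ) = n − rank(A − λI):
  rank(A − (-1)·I) = 2, so dim ker(A − (-1)·I) = n − 2 = 2

Summary:
  λ = -1: algebraic multiplicity = 4, geometric multiplicity = 2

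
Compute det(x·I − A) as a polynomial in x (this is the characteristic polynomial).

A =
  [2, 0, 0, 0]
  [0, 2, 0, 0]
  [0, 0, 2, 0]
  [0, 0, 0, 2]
x^4 - 8*x^3 + 24*x^2 - 32*x + 16

Expanding det(x·I − A) (e.g. by cofactor expansion or by noting that A is similar to its Jordan form J, which has the same characteristic polynomial as A) gives
  χ_A(x) = x^4 - 8*x^3 + 24*x^2 - 32*x + 16
which factors as (x - 2)^4. The eigenvalues (with algebraic multiplicities) are λ = 2 with multiplicity 4.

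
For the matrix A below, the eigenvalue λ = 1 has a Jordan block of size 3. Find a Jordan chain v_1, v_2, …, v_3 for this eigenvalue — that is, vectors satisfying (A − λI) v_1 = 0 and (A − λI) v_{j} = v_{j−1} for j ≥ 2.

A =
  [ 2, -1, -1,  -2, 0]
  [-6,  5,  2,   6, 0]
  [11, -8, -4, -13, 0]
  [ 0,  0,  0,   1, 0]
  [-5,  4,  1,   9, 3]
A Jordan chain for λ = 1 of length 3:
v_1 = (4, 8, -4, 0, -4)ᵀ
v_2 = (-5, -2, -7, 0, -7)ᵀ
v_3 = (3, 0, 8, 0, 0)ᵀ

Let N = A − (1)·I. We want v_3 with N^3 v_3 = 0 but N^2 v_3 ≠ 0; then v_{j-1} := N · v_j for j = 3, …, 2.

Pick v_3 = (3, 0, 8, 0, 0)ᵀ.
Then v_2 = N · v_3 = (-5, -2, -7, 0, -7)ᵀ.
Then v_1 = N · v_2 = (4, 8, -4, 0, -4)ᵀ.

Sanity check: (A − (1)·I) v_1 = (0, 0, 0, 0, 0)ᵀ = 0. ✓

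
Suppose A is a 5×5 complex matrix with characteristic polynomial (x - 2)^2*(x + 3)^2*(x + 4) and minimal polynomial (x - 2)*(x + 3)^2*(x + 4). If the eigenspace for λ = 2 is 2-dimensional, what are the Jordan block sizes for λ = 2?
Block sizes for λ = 2: [1, 1]

Step 1 — from the characteristic polynomial, algebraic multiplicity of λ = 2 is 2. From dim ker(A − (2)·I) = 2, there are exactly 2 Jordan blocks for λ = 2.
Step 2 — from the minimal polynomial, the factor (x − 2) tells us the largest block for λ = 2 has size 1.
Step 3 — with total size 2, 2 blocks, and largest block 1, the block sizes (in nonincreasing order) are [1, 1].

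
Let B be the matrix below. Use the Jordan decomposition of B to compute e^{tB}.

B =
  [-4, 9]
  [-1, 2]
e^{tB} =
  [-3*t*exp(-t) + exp(-t), 9*t*exp(-t)]
  [-t*exp(-t), 3*t*exp(-t) + exp(-t)]

Strategy: write B = P · J · P⁻¹ where J is a Jordan canonical form, so e^{tB} = P · e^{tJ} · P⁻¹, and e^{tJ} can be computed block-by-block.

B has Jordan form
J =
  [-1,  1]
  [ 0, -1]
(up to reordering of blocks).

Per-block formulas:
  For a 2×2 Jordan block J_2(-1): exp(t · J_2(-1)) = e^(-1t)·(I + t·N), where N is the 2×2 nilpotent shift.

After assembling e^{tJ} and conjugating by P, we get:

e^{tB} =
  [-3*t*exp(-t) + exp(-t), 9*t*exp(-t)]
  [-t*exp(-t), 3*t*exp(-t) + exp(-t)]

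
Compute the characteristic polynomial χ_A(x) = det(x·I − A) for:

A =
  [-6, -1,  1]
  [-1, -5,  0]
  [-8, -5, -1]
x^3 + 12*x^2 + 48*x + 64

Expanding det(x·I − A) (e.g. by cofactor expansion or by noting that A is similar to its Jordan form J, which has the same characteristic polynomial as A) gives
  χ_A(x) = x^3 + 12*x^2 + 48*x + 64
which factors as (x + 4)^3. The eigenvalues (with algebraic multiplicities) are λ = -4 with multiplicity 3.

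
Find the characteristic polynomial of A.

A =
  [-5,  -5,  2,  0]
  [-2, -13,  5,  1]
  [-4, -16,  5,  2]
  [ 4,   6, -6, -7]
x^4 + 20*x^3 + 150*x^2 + 500*x + 625

Expanding det(x·I − A) (e.g. by cofactor expansion or by noting that A is similar to its Jordan form J, which has the same characteristic polynomial as A) gives
  χ_A(x) = x^4 + 20*x^3 + 150*x^2 + 500*x + 625
which factors as (x + 5)^4. The eigenvalues (with algebraic multiplicities) are λ = -5 with multiplicity 4.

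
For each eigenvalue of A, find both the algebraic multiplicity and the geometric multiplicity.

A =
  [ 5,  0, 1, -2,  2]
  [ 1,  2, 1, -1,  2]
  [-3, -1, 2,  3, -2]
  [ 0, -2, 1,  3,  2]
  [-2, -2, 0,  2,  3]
λ = 3: alg = 5, geom = 3

Step 1 — factor the characteristic polynomial to read off the algebraic multiplicities:
  χ_A(x) = (x - 3)^5

Step 2 — compute geometric multiplicities via the rank-nullity identity g(λ) = n − rank(A − λI):
  rank(A − (3)·I) = 2, so dim ker(A − (3)·I) = n − 2 = 3

Summary:
  λ = 3: algebraic multiplicity = 5, geometric multiplicity = 3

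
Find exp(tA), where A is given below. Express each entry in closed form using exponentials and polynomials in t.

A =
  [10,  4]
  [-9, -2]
e^{tA} =
  [6*t*exp(4*t) + exp(4*t), 4*t*exp(4*t)]
  [-9*t*exp(4*t), -6*t*exp(4*t) + exp(4*t)]

Strategy: write A = P · J · P⁻¹ where J is a Jordan canonical form, so e^{tA} = P · e^{tJ} · P⁻¹, and e^{tJ} can be computed block-by-block.

A has Jordan form
J =
  [4, 1]
  [0, 4]
(up to reordering of blocks).

Per-block formulas:
  For a 2×2 Jordan block J_2(4): exp(t · J_2(4)) = e^(4t)·(I + t·N), where N is the 2×2 nilpotent shift.

After assembling e^{tJ} and conjugating by P, we get:

e^{tA} =
  [6*t*exp(4*t) + exp(4*t), 4*t*exp(4*t)]
  [-9*t*exp(4*t), -6*t*exp(4*t) + exp(4*t)]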